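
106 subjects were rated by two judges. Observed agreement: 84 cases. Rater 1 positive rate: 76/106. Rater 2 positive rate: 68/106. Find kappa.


P_o = 84/106 = 0.792453
P_e = (76*68 + 30*38) / 11236 = 0.56141
kappa = (P_o - P_e) / (1 - P_e)
kappa = (0.792453 - 0.56141) / (1 - 0.56141)
kappa = 0.5268

0.5268


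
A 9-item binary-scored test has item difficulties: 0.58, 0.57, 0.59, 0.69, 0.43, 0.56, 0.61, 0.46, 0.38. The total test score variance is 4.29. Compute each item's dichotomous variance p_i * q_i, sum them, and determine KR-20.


For each item, compute p_i * q_i:
  Item 1: 0.58 * 0.42 = 0.2436
  Item 2: 0.57 * 0.43 = 0.2451
  Item 3: 0.59 * 0.41 = 0.2419
  Item 4: 0.69 * 0.31 = 0.2139
  Item 5: 0.43 * 0.57 = 0.2451
  Item 6: 0.56 * 0.44 = 0.2464
  Item 7: 0.61 * 0.39 = 0.2379
  Item 8: 0.46 * 0.54 = 0.2484
  Item 9: 0.38 * 0.62 = 0.2356
Sum(p_i * q_i) = 0.2436 + 0.2451 + 0.2419 + 0.2139 + 0.2451 + 0.2464 + 0.2379 + 0.2484 + 0.2356 = 2.1579
KR-20 = (k/(k-1)) * (1 - Sum(p_i*q_i) / Var_total)
= (9/8) * (1 - 2.1579/4.29)
= 1.125 * 0.497
KR-20 = 0.5591

0.5591


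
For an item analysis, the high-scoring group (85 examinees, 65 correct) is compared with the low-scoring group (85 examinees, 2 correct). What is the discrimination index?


p_upper = 65/85 = 0.7647
p_lower = 2/85 = 0.0235
D = 0.7647 - 0.0235 = 0.7412

0.7412


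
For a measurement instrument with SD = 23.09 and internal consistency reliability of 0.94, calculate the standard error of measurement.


SEM = SD * sqrt(1 - rxx)
SEM = 23.09 * sqrt(1 - 0.94)
SEM = 23.09 * sqrt(0.06) = 23.09 * 0.244949
SEM = 5.6559

5.6559


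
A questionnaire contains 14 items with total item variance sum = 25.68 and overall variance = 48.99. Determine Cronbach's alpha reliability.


alpha = (k/(k-1)) * (1 - sum(si^2)/s_total^2)
= (14/13) * (1 - 25.68/48.99)
alpha = 0.5124

0.5124


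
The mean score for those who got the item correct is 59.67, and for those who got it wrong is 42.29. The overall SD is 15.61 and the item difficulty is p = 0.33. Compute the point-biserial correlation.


q = 1 - p = 0.67
rpb = ((M1 - M0) / SD) * sqrt(p * q)
rpb = ((59.67 - 42.29) / 15.61) * sqrt(0.33 * 0.67)
rpb = 0.5235

0.5235


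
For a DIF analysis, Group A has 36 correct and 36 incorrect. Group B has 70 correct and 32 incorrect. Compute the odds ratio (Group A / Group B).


Odds_A = 36/36 = 1.0
Odds_B = 70/32 = 2.1875
OR = Odds_A / Odds_B = 1.0 / 2.1875
Exactly, OR = (36 * 32) / (36 * 70) = 1152 / 2520
OR = 0.4571

0.4571


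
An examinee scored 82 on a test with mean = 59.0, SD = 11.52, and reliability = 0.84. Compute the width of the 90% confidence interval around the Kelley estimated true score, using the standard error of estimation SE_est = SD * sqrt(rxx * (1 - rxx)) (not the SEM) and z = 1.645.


True score estimate = 0.84*82 + 0.16*59.0 = 78.32
SE_est = SD * sqrt(rxx * (1 - rxx)) = 11.52 * sqrt(0.84 * 0.16) = 11.52 * sqrt(0.1344) = 4.223302
CI = T_est +/- z * SE_est, so width = 2 * z * SE_est = 2 * 1.645 * 4.223302
Width = 13.8947

13.8947


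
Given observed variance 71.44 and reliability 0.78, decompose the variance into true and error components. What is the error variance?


var_true = rxx * var_obs = 0.78 * 71.44 = 55.7232
var_error = var_obs - var_true
var_error = 71.44 - 55.7232
var_error = 15.7168

15.7168


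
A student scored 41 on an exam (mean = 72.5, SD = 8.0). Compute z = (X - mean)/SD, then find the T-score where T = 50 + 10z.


z = (X - mean) / SD = (41 - 72.5) / 8.0
z = -31.5 / 8.0
z = -3.9375
T-score = T = 50 + 10z
Carry z at full precision (z = -31.5 / 8.0) into the conversion:
T-score = 50 + 10 * (-31.5 / 8.0) = 50 + -315 / 8.0
T-score = 50 + -39.375
T-score = 10.625

10.625


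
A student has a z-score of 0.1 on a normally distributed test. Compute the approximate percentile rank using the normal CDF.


CDF(z) = 0.5 * (1 + erf(z/sqrt(2)))
erf(0.0707) = 0.0797
CDF = 0.5398
Percentile rank = 0.5398 * 100 = 53.98

53.98


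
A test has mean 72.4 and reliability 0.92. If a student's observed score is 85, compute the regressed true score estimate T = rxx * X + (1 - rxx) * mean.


T_est = rxx * X + (1 - rxx) * mean
T_est = 0.92 * 85 + 0.08 * 72.4
T_est = 78.2 + 5.792
T_est = 83.992

83.992


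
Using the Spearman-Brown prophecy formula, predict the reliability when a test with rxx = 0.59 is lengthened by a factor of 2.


r_new = (n * rxx) / (1 + (n-1) * rxx)
r_new = (2 * 0.59) / (1 + 1 * 0.59)
r_new = 1.18 / 1.59
r_new = 0.7421

0.7421


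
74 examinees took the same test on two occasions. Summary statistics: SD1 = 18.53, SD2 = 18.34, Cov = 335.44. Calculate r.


r = cov(X,Y) / (SD_X * SD_Y)
r = 335.44 / (18.53 * 18.34)
r = 335.44 / 339.8402
r = 0.9871

0.9871


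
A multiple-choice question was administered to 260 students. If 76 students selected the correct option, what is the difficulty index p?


Item difficulty p = number correct / total examinees
p = 76 / 260
p = 0.2923

0.2923


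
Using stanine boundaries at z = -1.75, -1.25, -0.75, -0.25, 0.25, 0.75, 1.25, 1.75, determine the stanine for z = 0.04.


Stanine boundaries: [-1.75, -1.25, -0.75, -0.25, 0.25, 0.75, 1.25, 1.75]
z = 0.04
Check each boundary:
  z >= -1.75 -> could be stanine 2
  z >= -1.25 -> could be stanine 3
  z >= -0.75 -> could be stanine 4
  z >= -0.25 -> could be stanine 5
  z < 0.25
  z < 0.75
  z < 1.25
  z < 1.75
Highest qualifying boundary gives stanine = 5

5


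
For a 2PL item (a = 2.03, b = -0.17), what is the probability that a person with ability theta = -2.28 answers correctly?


a*(theta - b) = 2.03 * (-2.28 - -0.17) = -4.2833
exp(--4.2833) = 72.4792
P = 1 / (1 + 72.4792)
P = 0.0136

0.0136


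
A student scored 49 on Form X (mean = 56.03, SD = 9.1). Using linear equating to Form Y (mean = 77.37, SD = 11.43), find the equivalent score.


slope = SD_Y / SD_X = 11.43 / 9.1 ~ 1.256
intercept = mean_Y - slope * mean_X = 77.37 - (11.43 / 9.1) * 56.03 ~ 6.9939
Y = slope * X + intercept. To avoid rounding drift from the rounded slope/intercept, evaluate the equivalent form Y = mean_Y + SD_Y * (X - mean_X) / SD_X at full precision:
Y = 77.37 + 11.43 * (49 - 56.03) / 9.1
Y = 77.37 - 11.43 * 7.03 / 9.1
Y = 77.37 - 80.3529 / 9.1
Y = 77.37 - 8.83
Y = 68.54

68.54


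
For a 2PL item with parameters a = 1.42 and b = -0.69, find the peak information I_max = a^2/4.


For 2PL, max info at theta = b = -0.69
I_max = a^2 / 4 = 1.42^2 / 4
= 2.0164 / 4
I_max = 0.5041

0.5041


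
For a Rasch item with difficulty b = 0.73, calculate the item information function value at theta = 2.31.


P = 1/(1+exp(-(2.31-0.73))) = 0.8292
I = P*(1-P) = 0.8292 * 0.1708
I = 0.1416

0.1416


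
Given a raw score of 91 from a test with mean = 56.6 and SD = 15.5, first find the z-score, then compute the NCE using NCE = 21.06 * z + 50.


z = (X - mean) / SD = (91 - 56.6) / 15.5
z = 34.4 / 15.5
z = 2.2194
NCE = NCE = 21.06z + 50
Carry z at full precision (z = 34.4 / 15.5) into the conversion:
NCE = 21.06 * (34.4 / 15.5) + 50 = 724.464 / 15.5 + 50
NCE = 46.7396 + 50
NCE = 96.7396

96.7396


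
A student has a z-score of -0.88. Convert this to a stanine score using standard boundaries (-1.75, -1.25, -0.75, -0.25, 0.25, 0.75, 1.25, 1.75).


Stanine boundaries: [-1.75, -1.25, -0.75, -0.25, 0.25, 0.75, 1.25, 1.75]
z = -0.88
Check each boundary:
  z >= -1.75 -> could be stanine 2
  z >= -1.25 -> could be stanine 3
  z < -0.75
  z < -0.25
  z < 0.25
  z < 0.75
  z < 1.25
  z < 1.75
Highest qualifying boundary gives stanine = 3

3


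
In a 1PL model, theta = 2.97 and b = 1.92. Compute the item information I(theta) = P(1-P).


P = 1/(1+exp(-(2.97-1.92))) = 0.7408
I = P*(1-P) = 0.7408 * 0.2592
I = 0.192

0.192


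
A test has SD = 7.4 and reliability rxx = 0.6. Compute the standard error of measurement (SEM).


SEM = SD * sqrt(1 - rxx)
SEM = 7.4 * sqrt(1 - 0.6)
SEM = 7.4 * sqrt(0.4) = 7.4 * 0.632456
SEM = 4.6802

4.6802


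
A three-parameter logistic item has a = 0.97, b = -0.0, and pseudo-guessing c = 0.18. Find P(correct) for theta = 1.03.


logit = 0.97*(1.03 - -0.0) = 0.9991
P* = 1/(1 + exp(-0.9991)) = 0.7309
P = 0.18 + (1 - 0.18) * 0.7309
P = 0.7793

0.7793


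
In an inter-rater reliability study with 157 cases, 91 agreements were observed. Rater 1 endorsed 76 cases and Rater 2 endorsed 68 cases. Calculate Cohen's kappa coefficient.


P_o = 91/157 = 0.579618
P_e = (76*68 + 81*89) / 24649 = 0.50213
kappa = (P_o - P_e) / (1 - P_e)
kappa = (0.579618 - 0.50213) / (1 - 0.50213)
kappa = 0.1556

0.1556


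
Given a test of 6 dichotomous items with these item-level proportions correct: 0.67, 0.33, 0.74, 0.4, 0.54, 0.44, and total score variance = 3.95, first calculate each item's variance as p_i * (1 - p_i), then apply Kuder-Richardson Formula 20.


For each item, compute p_i * q_i:
  Item 1: 0.67 * 0.33 = 0.2211
  Item 2: 0.33 * 0.67 = 0.2211
  Item 3: 0.74 * 0.26 = 0.1924
  Item 4: 0.4 * 0.6 = 0.24
  Item 5: 0.54 * 0.46 = 0.2484
  Item 6: 0.44 * 0.56 = 0.2464
Sum(p_i * q_i) = 0.2211 + 0.2211 + 0.1924 + 0.24 + 0.2484 + 0.2464 = 1.3694
KR-20 = (k/(k-1)) * (1 - Sum(p_i*q_i) / Var_total)
= (6/5) * (1 - 1.3694/3.95)
= 1.2 * 0.6533
KR-20 = 0.784

0.784


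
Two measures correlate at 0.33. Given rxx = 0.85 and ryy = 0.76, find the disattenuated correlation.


r_corrected = rxy / sqrt(rxx * ryy)
= 0.33 / sqrt(0.85 * 0.76)
= 0.33 / sqrt(0.646)
= 0.33 / 0.803741
r_corrected = 0.4106

0.4106


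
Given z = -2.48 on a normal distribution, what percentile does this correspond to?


CDF(z) = 0.5 * (1 + erf(z/sqrt(2)))
erf(-1.7536) = -0.9869
CDF = 0.0066
Percentile rank = 0.0066 * 100 = 0.66

0.66


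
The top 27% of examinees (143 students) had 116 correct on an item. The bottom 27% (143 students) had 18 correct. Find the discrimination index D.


p_upper = 116/143 = 0.8112
p_lower = 18/143 = 0.1259
D = 0.8112 - 0.1259 = 0.6853

0.6853


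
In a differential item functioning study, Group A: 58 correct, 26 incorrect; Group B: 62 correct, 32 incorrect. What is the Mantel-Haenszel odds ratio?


Odds_A = 58/26 = 2.2308
Odds_B = 62/32 = 1.9375
OR = Odds_A / Odds_B = 2.2308 / 1.9375
Exactly, OR = (58 * 32) / (26 * 62) = 1856 / 1612
OR = 1.1514

1.1514


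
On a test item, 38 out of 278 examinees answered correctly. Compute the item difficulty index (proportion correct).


Item difficulty p = number correct / total examinees
p = 38 / 278
p = 0.1367

0.1367


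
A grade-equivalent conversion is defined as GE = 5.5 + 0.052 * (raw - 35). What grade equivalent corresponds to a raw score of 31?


raw - median = 31 - 35 = -4
slope * diff = 0.052 * -4 = -0.208
GE = 5.5 + -0.208
GE = 5.292

5.292


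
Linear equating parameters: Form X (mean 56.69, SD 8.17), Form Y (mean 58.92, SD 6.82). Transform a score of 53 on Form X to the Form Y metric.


slope = SD_Y / SD_X = 6.82 / 8.17 ~ 0.8348
intercept = mean_Y - slope * mean_X = 58.92 - (6.82 / 8.17) * 56.69 ~ 11.5974
Y = slope * X + intercept. To avoid rounding drift from the rounded slope/intercept, evaluate the equivalent form Y = mean_Y + SD_Y * (X - mean_X) / SD_X at full precision:
Y = 58.92 + 6.82 * (53 - 56.69) / 8.17
Y = 58.92 - 6.82 * 3.69 / 8.17
Y = 58.92 - 25.1658 / 8.17
Y = 58.92 - 3.0803
Y = 55.8397

55.8397


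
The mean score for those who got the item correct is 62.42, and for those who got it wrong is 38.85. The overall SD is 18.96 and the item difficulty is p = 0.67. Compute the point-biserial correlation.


q = 1 - p = 0.33
rpb = ((M1 - M0) / SD) * sqrt(p * q)
rpb = ((62.42 - 38.85) / 18.96) * sqrt(0.67 * 0.33)
rpb = 0.5845

0.5845


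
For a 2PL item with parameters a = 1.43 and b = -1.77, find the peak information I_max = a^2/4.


For 2PL, max info at theta = b = -1.77
I_max = a^2 / 4 = 1.43^2 / 4
= 2.0449 / 4
I_max = 0.5112

0.5112


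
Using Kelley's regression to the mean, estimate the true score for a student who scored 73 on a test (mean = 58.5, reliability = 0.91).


T_est = rxx * X + (1 - rxx) * mean
T_est = 0.91 * 73 + 0.09 * 58.5
T_est = 66.43 + 5.265
T_est = 71.695

71.695


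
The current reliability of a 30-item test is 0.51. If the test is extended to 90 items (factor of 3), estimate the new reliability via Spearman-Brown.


r_new = (n * rxx) / (1 + (n-1) * rxx)
r_new = (3 * 0.51) / (1 + 2 * 0.51)
r_new = 1.53 / 2.02
r_new = 0.7574

0.7574


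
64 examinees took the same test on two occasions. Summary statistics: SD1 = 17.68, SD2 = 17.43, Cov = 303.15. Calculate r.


r = cov(X,Y) / (SD_X * SD_Y)
r = 303.15 / (17.68 * 17.43)
r = 303.15 / 308.1624
r = 0.9837

0.9837


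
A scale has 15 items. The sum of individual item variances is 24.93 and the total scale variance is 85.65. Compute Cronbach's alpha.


alpha = (k/(k-1)) * (1 - sum(si^2)/s_total^2)
= (15/14) * (1 - 24.93/85.65)
alpha = 0.7596

0.7596


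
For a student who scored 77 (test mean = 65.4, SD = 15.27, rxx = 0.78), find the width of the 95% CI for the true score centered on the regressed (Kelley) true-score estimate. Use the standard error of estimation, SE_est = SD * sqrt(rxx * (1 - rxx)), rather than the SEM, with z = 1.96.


True score estimate = 0.78*77 + 0.22*65.4 = 74.448
SE_est = SD * sqrt(rxx * (1 - rxx)) = 15.27 * sqrt(0.78 * 0.22) = 15.27 * sqrt(0.1716) = 6.325541
CI = T_est +/- z * SE_est, so width = 2 * z * SE_est = 2 * 1.96 * 6.325541
Width = 24.7961

24.7961


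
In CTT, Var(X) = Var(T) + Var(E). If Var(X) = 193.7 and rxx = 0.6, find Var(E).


var_true = rxx * var_obs = 0.6 * 193.7 = 116.22
var_error = var_obs - var_true
var_error = 193.7 - 116.22
var_error = 77.48

77.48


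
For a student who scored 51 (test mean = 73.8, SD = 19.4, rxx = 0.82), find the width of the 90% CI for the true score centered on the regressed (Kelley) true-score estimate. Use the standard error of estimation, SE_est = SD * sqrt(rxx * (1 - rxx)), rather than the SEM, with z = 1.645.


True score estimate = 0.82*51 + 0.18*73.8 = 55.104
SE_est = SD * sqrt(rxx * (1 - rxx)) = 19.4 * sqrt(0.82 * 0.18) = 19.4 * sqrt(0.1476) = 7.453237
CI = T_est +/- z * SE_est, so width = 2 * z * SE_est = 2 * 1.645 * 7.453237
Width = 24.5211

24.5211


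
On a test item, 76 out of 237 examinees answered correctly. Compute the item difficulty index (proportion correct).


Item difficulty p = number correct / total examinees
p = 76 / 237
p = 0.3207

0.3207


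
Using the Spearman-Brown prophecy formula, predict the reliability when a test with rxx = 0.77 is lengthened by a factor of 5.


r_new = (n * rxx) / (1 + (n-1) * rxx)
r_new = (5 * 0.77) / (1 + 4 * 0.77)
r_new = 3.85 / 4.08
r_new = 0.9436

0.9436


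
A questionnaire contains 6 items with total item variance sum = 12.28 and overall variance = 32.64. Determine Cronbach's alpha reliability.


alpha = (k/(k-1)) * (1 - sum(si^2)/s_total^2)
= (6/5) * (1 - 12.28/32.64)
alpha = 0.7485

0.7485


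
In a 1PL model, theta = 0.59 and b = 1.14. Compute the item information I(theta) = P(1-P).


P = 1/(1+exp(-(0.59-1.14))) = 0.3659
I = P*(1-P) = 0.3659 * 0.6341
I = 0.232

0.232


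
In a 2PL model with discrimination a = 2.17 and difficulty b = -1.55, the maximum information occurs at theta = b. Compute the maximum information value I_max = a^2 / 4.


For 2PL, max info at theta = b = -1.55
I_max = a^2 / 4 = 2.17^2 / 4
= 4.7089 / 4
I_max = 1.1772

1.1772


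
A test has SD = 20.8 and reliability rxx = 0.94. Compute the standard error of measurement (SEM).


SEM = SD * sqrt(1 - rxx)
SEM = 20.8 * sqrt(1 - 0.94)
SEM = 20.8 * sqrt(0.06) = 20.8 * 0.244949
SEM = 5.0949

5.0949


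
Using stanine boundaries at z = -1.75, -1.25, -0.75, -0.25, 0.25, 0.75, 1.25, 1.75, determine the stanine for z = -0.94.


Stanine boundaries: [-1.75, -1.25, -0.75, -0.25, 0.25, 0.75, 1.25, 1.75]
z = -0.94
Check each boundary:
  z >= -1.75 -> could be stanine 2
  z >= -1.25 -> could be stanine 3
  z < -0.75
  z < -0.25
  z < 0.25
  z < 0.75
  z < 1.25
  z < 1.75
Highest qualifying boundary gives stanine = 3

3


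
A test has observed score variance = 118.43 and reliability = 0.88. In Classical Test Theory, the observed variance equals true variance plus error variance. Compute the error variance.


var_true = rxx * var_obs = 0.88 * 118.43 = 104.2184
var_error = var_obs - var_true
var_error = 118.43 - 104.2184
var_error = 14.2116

14.2116


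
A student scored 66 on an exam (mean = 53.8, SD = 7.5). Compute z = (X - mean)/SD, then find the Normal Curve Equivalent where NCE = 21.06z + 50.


z = (X - mean) / SD = (66 - 53.8) / 7.5
z = 12.2 / 7.5
z = 1.6267
NCE = NCE = 21.06z + 50
Carry z at full precision (z = 12.2 / 7.5) into the conversion:
NCE = 21.06 * (12.2 / 7.5) + 50 = 256.932 / 7.5 + 50
NCE = 34.2576 + 50
NCE = 84.2576

84.2576


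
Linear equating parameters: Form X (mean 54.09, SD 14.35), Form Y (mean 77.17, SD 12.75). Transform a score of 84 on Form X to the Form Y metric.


slope = SD_Y / SD_X = 12.75 / 14.35 ~ 0.8885
intercept = mean_Y - slope * mean_X = 77.17 - (12.75 / 14.35) * 54.09 ~ 29.1109
Y = slope * X + intercept. To avoid rounding drift from the rounded slope/intercept, evaluate the equivalent form Y = mean_Y + SD_Y * (X - mean_X) / SD_X at full precision:
Y = 77.17 + 12.75 * (84 - 54.09) / 14.35
Y = 77.17 + 12.75 * 29.91 / 14.35
Y = 77.17 + 381.3525 / 14.35
Y = 77.17 + 26.5751
Y = 103.7451

103.7451


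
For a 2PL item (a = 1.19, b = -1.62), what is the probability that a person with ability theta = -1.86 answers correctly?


a*(theta - b) = 1.19 * (-1.86 - -1.62) = -0.2856
exp(--0.2856) = 1.3306
P = 1 / (1 + 1.3306)
P = 0.4291

0.4291


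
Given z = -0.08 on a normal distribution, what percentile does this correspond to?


CDF(z) = 0.5 * (1 + erf(z/sqrt(2)))
erf(-0.0566) = -0.0638
CDF = 0.4681
Percentile rank = 0.4681 * 100 = 46.81

46.81


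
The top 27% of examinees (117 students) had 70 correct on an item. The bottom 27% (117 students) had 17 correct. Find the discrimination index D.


p_upper = 70/117 = 0.5983
p_lower = 17/117 = 0.1453
D = 0.5983 - 0.1453 = 0.453

0.453


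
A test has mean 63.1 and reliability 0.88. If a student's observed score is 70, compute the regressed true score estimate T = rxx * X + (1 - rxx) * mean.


T_est = rxx * X + (1 - rxx) * mean
T_est = 0.88 * 70 + 0.12 * 63.1
T_est = 61.6 + 7.572
T_est = 69.172

69.172


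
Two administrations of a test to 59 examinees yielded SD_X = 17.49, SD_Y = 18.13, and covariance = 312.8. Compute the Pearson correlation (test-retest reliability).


r = cov(X,Y) / (SD_X * SD_Y)
r = 312.8 / (17.49 * 18.13)
r = 312.8 / 317.0937
r = 0.9865

0.9865


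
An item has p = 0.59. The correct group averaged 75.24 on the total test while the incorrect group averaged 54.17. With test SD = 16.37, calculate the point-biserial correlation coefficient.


q = 1 - p = 0.41
rpb = ((M1 - M0) / SD) * sqrt(p * q)
rpb = ((75.24 - 54.17) / 16.37) * sqrt(0.59 * 0.41)
rpb = 0.633

0.633


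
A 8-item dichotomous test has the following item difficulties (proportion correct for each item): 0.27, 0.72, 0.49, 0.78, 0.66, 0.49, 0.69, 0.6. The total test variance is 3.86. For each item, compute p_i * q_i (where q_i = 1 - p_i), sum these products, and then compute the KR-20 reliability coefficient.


For each item, compute p_i * q_i:
  Item 1: 0.27 * 0.73 = 0.1971
  Item 2: 0.72 * 0.28 = 0.2016
  Item 3: 0.49 * 0.51 = 0.2499
  Item 4: 0.78 * 0.22 = 0.1716
  Item 5: 0.66 * 0.34 = 0.2244
  Item 6: 0.49 * 0.51 = 0.2499
  Item 7: 0.69 * 0.31 = 0.2139
  Item 8: 0.6 * 0.4 = 0.24
Sum(p_i * q_i) = 0.1971 + 0.2016 + 0.2499 + 0.1716 + 0.2244 + 0.2499 + 0.2139 + 0.24 = 1.7484
KR-20 = (k/(k-1)) * (1 - Sum(p_i*q_i) / Var_total)
= (8/7) * (1 - 1.7484/3.86)
= 1.1429 * 0.547
KR-20 = 0.6252

0.6252


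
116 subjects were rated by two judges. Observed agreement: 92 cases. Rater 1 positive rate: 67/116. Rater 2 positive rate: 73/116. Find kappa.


P_o = 92/116 = 0.793103
P_e = (67*73 + 49*43) / 13456 = 0.520065
kappa = (P_o - P_e) / (1 - P_e)
kappa = (0.793103 - 0.520065) / (1 - 0.520065)
kappa = 0.5689

0.5689


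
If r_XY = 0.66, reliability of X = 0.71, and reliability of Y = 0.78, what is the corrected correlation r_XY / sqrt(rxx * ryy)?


r_corrected = rxy / sqrt(rxx * ryy)
= 0.66 / sqrt(0.71 * 0.78)
= 0.66 / sqrt(0.5538)
= 0.66 / 0.744177
r_corrected = 0.8869

0.8869


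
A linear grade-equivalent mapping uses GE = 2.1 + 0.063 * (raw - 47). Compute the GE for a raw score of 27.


raw - median = 27 - 47 = -20
slope * diff = 0.063 * -20 = -1.26
GE = 2.1 + -1.26
GE = 0.84

0.84


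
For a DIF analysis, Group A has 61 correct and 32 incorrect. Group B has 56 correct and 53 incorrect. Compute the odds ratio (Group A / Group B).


Odds_A = 61/32 = 1.9062
Odds_B = 56/53 = 1.0566
OR = Odds_A / Odds_B = 1.9062 / 1.0566
Exactly, OR = (61 * 53) / (32 * 56) = 3233 / 1792
OR = 1.8041

1.8041


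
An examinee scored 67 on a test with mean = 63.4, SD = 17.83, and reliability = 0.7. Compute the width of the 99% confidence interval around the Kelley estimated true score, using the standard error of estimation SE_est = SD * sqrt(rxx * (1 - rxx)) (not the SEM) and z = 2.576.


True score estimate = 0.7*67 + 0.3*63.4 = 65.92
SE_est = SD * sqrt(rxx * (1 - rxx)) = 17.83 * sqrt(0.7 * 0.3) = 17.83 * sqrt(0.21) = 8.170732
CI = T_est +/- z * SE_est, so width = 2 * z * SE_est = 2 * 2.576 * 8.170732
Width = 42.0956

42.0956


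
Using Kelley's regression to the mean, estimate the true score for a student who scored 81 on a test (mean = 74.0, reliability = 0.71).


T_est = rxx * X + (1 - rxx) * mean
T_est = 0.71 * 81 + 0.29 * 74.0
T_est = 57.51 + 21.46
T_est = 78.97

78.97


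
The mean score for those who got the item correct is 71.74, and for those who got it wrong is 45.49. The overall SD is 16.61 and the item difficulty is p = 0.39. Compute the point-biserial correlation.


q = 1 - p = 0.61
rpb = ((M1 - M0) / SD) * sqrt(p * q)
rpb = ((71.74 - 45.49) / 16.61) * sqrt(0.39 * 0.61)
rpb = 0.7708

0.7708


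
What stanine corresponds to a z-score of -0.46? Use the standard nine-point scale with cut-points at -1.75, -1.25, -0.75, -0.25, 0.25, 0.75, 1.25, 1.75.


Stanine boundaries: [-1.75, -1.25, -0.75, -0.25, 0.25, 0.75, 1.25, 1.75]
z = -0.46
Check each boundary:
  z >= -1.75 -> could be stanine 2
  z >= -1.25 -> could be stanine 3
  z >= -0.75 -> could be stanine 4
  z < -0.25
  z < 0.25
  z < 0.75
  z < 1.25
  z < 1.75
Highest qualifying boundary gives stanine = 4

4


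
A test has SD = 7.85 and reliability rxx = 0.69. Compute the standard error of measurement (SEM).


SEM = SD * sqrt(1 - rxx)
SEM = 7.85 * sqrt(1 - 0.69)
SEM = 7.85 * sqrt(0.31) = 7.85 * 0.556776
SEM = 4.3707

4.3707


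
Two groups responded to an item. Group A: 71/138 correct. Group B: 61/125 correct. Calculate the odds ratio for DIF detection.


Odds_A = 71/67 = 1.0597
Odds_B = 61/64 = 0.9531
OR = Odds_A / Odds_B = 1.0597 / 0.9531
Exactly, OR = (71 * 64) / (67 * 61) = 4544 / 4087
OR = 1.1118

1.1118


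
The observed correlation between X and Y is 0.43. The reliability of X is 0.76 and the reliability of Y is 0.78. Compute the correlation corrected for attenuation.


r_corrected = rxy / sqrt(rxx * ryy)
= 0.43 / sqrt(0.76 * 0.78)
= 0.43 / sqrt(0.5928)
= 0.43 / 0.769935
r_corrected = 0.5585

0.5585


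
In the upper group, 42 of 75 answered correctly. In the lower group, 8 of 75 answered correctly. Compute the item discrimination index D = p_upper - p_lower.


p_upper = 42/75 = 0.56
p_lower = 8/75 = 0.1067
D = 0.56 - 0.1067 = 0.4533

0.4533


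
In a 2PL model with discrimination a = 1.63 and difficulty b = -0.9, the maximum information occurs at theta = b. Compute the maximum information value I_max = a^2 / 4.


For 2PL, max info at theta = b = -0.9
I_max = a^2 / 4 = 1.63^2 / 4
= 2.6569 / 4
I_max = 0.6642

0.6642


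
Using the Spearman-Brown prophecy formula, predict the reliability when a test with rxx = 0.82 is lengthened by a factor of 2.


r_new = (n * rxx) / (1 + (n-1) * rxx)
r_new = (2 * 0.82) / (1 + 1 * 0.82)
r_new = 1.64 / 1.82
r_new = 0.9011

0.9011


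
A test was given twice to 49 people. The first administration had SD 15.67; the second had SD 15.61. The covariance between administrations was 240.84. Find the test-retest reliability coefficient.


r = cov(X,Y) / (SD_X * SD_Y)
r = 240.84 / (15.67 * 15.61)
r = 240.84 / 244.6087
r = 0.9846

0.9846


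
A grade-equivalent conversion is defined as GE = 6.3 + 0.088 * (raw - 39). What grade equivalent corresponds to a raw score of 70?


raw - median = 70 - 39 = 31
slope * diff = 0.088 * 31 = 2.728
GE = 6.3 + 2.728
GE = 9.028

9.028


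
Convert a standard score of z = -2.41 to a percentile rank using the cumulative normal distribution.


CDF(z) = 0.5 * (1 + erf(z/sqrt(2)))
erf(-1.7041) = -0.984
CDF = 0.008
Percentile rank = 0.008 * 100 = 0.8

0.8


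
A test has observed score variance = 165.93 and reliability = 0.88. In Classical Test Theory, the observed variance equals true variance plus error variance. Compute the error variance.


var_true = rxx * var_obs = 0.88 * 165.93 = 146.0184
var_error = var_obs - var_true
var_error = 165.93 - 146.0184
var_error = 19.9116

19.9116


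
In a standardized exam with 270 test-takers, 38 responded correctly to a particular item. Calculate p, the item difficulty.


Item difficulty p = number correct / total examinees
p = 38 / 270
p = 0.1407

0.1407


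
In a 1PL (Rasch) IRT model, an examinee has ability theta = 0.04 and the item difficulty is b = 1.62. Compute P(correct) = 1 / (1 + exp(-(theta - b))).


theta - b = 0.04 - 1.62 = -1.58
exp(-(theta - b)) = exp(1.58) = 4.855
P = 1 / (1 + 4.855)
P = 0.1708

0.1708


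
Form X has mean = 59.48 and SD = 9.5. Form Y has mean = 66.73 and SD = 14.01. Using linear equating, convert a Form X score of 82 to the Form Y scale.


slope = SD_Y / SD_X = 14.01 / 9.5 ~ 1.4747
intercept = mean_Y - slope * mean_X = 66.73 - (14.01 / 9.5) * 59.48 ~ -20.9873
Y = slope * X + intercept. To avoid rounding drift from the rounded slope/intercept, evaluate the equivalent form Y = mean_Y + SD_Y * (X - mean_X) / SD_X at full precision:
Y = 66.73 + 14.01 * (82 - 59.48) / 9.5
Y = 66.73 + 14.01 * 22.52 / 9.5
Y = 66.73 + 315.5052 / 9.5
Y = 66.73 + 33.2111
Y = 99.9411

99.9411


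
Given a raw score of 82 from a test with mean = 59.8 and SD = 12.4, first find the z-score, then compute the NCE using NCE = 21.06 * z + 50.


z = (X - mean) / SD = (82 - 59.8) / 12.4
z = 22.2 / 12.4
z = 1.7903
NCE = NCE = 21.06z + 50
Carry z at full precision (z = 22.2 / 12.4) into the conversion:
NCE = 21.06 * (22.2 / 12.4) + 50 = 467.532 / 12.4 + 50
NCE = 37.7042 + 50
NCE = 87.7042

87.7042


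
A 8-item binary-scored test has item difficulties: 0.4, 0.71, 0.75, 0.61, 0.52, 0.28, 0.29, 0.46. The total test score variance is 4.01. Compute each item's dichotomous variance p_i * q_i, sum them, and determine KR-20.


For each item, compute p_i * q_i:
  Item 1: 0.4 * 0.6 = 0.24
  Item 2: 0.71 * 0.29 = 0.2059
  Item 3: 0.75 * 0.25 = 0.1875
  Item 4: 0.61 * 0.39 = 0.2379
  Item 5: 0.52 * 0.48 = 0.2496
  Item 6: 0.28 * 0.72 = 0.2016
  Item 7: 0.29 * 0.71 = 0.2059
  Item 8: 0.46 * 0.54 = 0.2484
Sum(p_i * q_i) = 0.24 + 0.2059 + 0.1875 + 0.2379 + 0.2496 + 0.2016 + 0.2059 + 0.2484 = 1.7768
KR-20 = (k/(k-1)) * (1 - Sum(p_i*q_i) / Var_total)
= (8/7) * (1 - 1.7768/4.01)
= 1.1429 * 0.5569
KR-20 = 0.6365

0.6365


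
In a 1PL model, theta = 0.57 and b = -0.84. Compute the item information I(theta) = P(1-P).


P = 1/(1+exp(-(0.57--0.84))) = 0.8038
I = P*(1-P) = 0.8038 * 0.1962
I = 0.1577

0.1577


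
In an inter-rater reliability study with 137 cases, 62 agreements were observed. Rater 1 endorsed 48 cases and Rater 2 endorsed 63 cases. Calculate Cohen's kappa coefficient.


P_o = 62/137 = 0.452555
P_e = (48*63 + 89*74) / 18769 = 0.512014
kappa = (P_o - P_e) / (1 - P_e)
kappa = (0.452555 - 0.512014) / (1 - 0.512014)
kappa = -0.1218

-0.1218


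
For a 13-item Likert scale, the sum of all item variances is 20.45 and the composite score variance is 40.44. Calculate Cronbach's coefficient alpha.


alpha = (k/(k-1)) * (1 - sum(si^2)/s_total^2)
= (13/12) * (1 - 20.45/40.44)
alpha = 0.5355

0.5355


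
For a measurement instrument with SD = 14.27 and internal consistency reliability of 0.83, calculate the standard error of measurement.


SEM = SD * sqrt(1 - rxx)
SEM = 14.27 * sqrt(1 - 0.83)
SEM = 14.27 * sqrt(0.17) = 14.27 * 0.412311
SEM = 5.8837

5.8837


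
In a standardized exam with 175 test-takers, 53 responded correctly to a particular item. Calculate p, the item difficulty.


Item difficulty p = number correct / total examinees
p = 53 / 175
p = 0.3029

0.3029


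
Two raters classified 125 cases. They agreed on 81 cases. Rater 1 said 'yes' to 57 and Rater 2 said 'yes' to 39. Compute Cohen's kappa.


P_o = 81/125 = 0.648
P_e = (57*39 + 68*86) / 15625 = 0.516544
kappa = (P_o - P_e) / (1 - P_e)
kappa = (0.648 - 0.516544) / (1 - 0.516544)
kappa = 0.2719

0.2719


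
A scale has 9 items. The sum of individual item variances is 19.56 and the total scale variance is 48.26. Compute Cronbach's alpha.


alpha = (k/(k-1)) * (1 - sum(si^2)/s_total^2)
= (9/8) * (1 - 19.56/48.26)
alpha = 0.669

0.669


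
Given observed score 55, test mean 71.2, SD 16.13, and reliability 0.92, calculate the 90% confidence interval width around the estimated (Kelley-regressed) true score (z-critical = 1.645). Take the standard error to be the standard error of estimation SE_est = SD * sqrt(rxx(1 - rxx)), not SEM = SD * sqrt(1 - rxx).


True score estimate = 0.92*55 + 0.08*71.2 = 56.296
SE_est = SD * sqrt(rxx * (1 - rxx)) = 16.13 * sqrt(0.92 * 0.08) = 16.13 * sqrt(0.0736) = 4.375959
CI = T_est +/- z * SE_est, so width = 2 * z * SE_est = 2 * 1.645 * 4.375959
Width = 14.3969

14.3969


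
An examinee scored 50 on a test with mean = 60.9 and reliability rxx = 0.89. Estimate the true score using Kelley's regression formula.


T_est = rxx * X + (1 - rxx) * mean
T_est = 0.89 * 50 + 0.11 * 60.9
T_est = 44.5 + 6.699
T_est = 51.199

51.199


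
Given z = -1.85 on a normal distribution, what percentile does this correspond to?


CDF(z) = 0.5 * (1 + erf(z/sqrt(2)))
erf(-1.3081) = -0.9357
CDF = 0.0322
Percentile rank = 0.0322 * 100 = 3.22

3.22


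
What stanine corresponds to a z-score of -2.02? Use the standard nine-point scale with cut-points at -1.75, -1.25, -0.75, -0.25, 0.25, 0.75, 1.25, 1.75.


Stanine boundaries: [-1.75, -1.25, -0.75, -0.25, 0.25, 0.75, 1.25, 1.75]
z = -2.02
Check each boundary:
  z < -1.75
  z < -1.25
  z < -0.75
  z < -0.25
  z < 0.25
  z < 0.75
  z < 1.25
  z < 1.75
Highest qualifying boundary gives stanine = 1

1


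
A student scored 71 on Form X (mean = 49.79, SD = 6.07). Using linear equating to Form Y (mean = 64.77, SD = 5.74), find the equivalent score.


slope = SD_Y / SD_X = 5.74 / 6.07 ~ 0.9456
intercept = mean_Y - slope * mean_X = 64.77 - (5.74 / 6.07) * 49.79 ~ 17.6869
Y = slope * X + intercept. To avoid rounding drift from the rounded slope/intercept, evaluate the equivalent form Y = mean_Y + SD_Y * (X - mean_X) / SD_X at full precision:
Y = 64.77 + 5.74 * (71 - 49.79) / 6.07
Y = 64.77 + 5.74 * 21.21 / 6.07
Y = 64.77 + 121.7454 / 6.07
Y = 64.77 + 20.0569
Y = 84.8269

84.8269


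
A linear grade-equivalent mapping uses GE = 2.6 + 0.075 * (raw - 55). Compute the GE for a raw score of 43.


raw - median = 43 - 55 = -12
slope * diff = 0.075 * -12 = -0.9
GE = 2.6 + -0.9
GE = 1.7

1.7


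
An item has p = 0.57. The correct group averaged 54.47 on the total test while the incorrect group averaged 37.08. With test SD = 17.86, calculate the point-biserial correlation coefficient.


q = 1 - p = 0.43
rpb = ((M1 - M0) / SD) * sqrt(p * q)
rpb = ((54.47 - 37.08) / 17.86) * sqrt(0.57 * 0.43)
rpb = 0.482

0.482


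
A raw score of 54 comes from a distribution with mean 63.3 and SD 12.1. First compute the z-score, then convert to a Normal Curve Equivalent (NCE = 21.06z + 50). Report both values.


z = (X - mean) / SD = (54 - 63.3) / 12.1
z = -9.3 / 12.1
z = -0.7686
NCE = NCE = 21.06z + 50
Carry z at full precision (z = -9.3 / 12.1) into the conversion:
NCE = 21.06 * (-9.3 / 12.1) + 50 = -195.858 / 12.1 + 50
NCE = -16.1866 + 50
NCE = 33.8134

33.8134


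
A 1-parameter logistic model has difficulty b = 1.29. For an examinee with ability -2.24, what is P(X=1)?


theta - b = -2.24 - 1.29 = -3.53
exp(-(theta - b)) = exp(3.53) = 34.124
P = 1 / (1 + 34.124)
P = 0.0285

0.0285


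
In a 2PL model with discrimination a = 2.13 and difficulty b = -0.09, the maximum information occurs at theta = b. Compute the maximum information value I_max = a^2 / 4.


For 2PL, max info at theta = b = -0.09
I_max = a^2 / 4 = 2.13^2 / 4
= 4.5369 / 4
I_max = 1.1342

1.1342


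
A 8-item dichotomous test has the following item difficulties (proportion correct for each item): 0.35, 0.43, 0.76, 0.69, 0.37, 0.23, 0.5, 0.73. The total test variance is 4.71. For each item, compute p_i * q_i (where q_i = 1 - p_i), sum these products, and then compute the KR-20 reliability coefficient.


For each item, compute p_i * q_i:
  Item 1: 0.35 * 0.65 = 0.2275
  Item 2: 0.43 * 0.57 = 0.2451
  Item 3: 0.76 * 0.24 = 0.1824
  Item 4: 0.69 * 0.31 = 0.2139
  Item 5: 0.37 * 0.63 = 0.2331
  Item 6: 0.23 * 0.77 = 0.1771
  Item 7: 0.5 * 0.5 = 0.25
  Item 8: 0.73 * 0.27 = 0.1971
Sum(p_i * q_i) = 0.2275 + 0.2451 + 0.1824 + 0.2139 + 0.2331 + 0.1771 + 0.25 + 0.1971 = 1.7262
KR-20 = (k/(k-1)) * (1 - Sum(p_i*q_i) / Var_total)
= (8/7) * (1 - 1.7262/4.71)
= 1.1429 * 0.6335
KR-20 = 0.724

0.724


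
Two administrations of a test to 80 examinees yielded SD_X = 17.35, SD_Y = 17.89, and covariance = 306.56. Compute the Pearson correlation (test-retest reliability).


r = cov(X,Y) / (SD_X * SD_Y)
r = 306.56 / (17.35 * 17.89)
r = 306.56 / 310.3915
r = 0.9877

0.9877


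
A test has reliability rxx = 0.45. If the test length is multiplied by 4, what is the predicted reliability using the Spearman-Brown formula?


r_new = (n * rxx) / (1 + (n-1) * rxx)
r_new = (4 * 0.45) / (1 + 3 * 0.45)
r_new = 1.8 / 2.35
r_new = 0.766

0.766


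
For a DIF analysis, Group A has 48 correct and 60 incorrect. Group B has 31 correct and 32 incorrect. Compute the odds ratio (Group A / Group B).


Odds_A = 48/60 = 0.8
Odds_B = 31/32 = 0.9688
OR = Odds_A / Odds_B = 0.8 / 0.9688
Exactly, OR = (48 * 32) / (60 * 31) = 1536 / 1860
OR = 0.8258

0.8258


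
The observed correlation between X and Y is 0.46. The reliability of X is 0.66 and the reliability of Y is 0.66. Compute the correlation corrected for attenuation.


r_corrected = rxy / sqrt(rxx * ryy)
= 0.46 / sqrt(0.66 * 0.66)
= 0.46 / sqrt(0.4356)
= 0.46 / 0.66
r_corrected = 0.697

0.697


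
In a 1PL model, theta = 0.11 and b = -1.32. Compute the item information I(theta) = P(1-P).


P = 1/(1+exp(-(0.11--1.32))) = 0.8069
I = P*(1-P) = 0.8069 * 0.1931
I = 0.1558

0.1558


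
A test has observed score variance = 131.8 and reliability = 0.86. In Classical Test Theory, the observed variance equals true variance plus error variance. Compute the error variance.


var_true = rxx * var_obs = 0.86 * 131.8 = 113.348
var_error = var_obs - var_true
var_error = 131.8 - 113.348
var_error = 18.452

18.452


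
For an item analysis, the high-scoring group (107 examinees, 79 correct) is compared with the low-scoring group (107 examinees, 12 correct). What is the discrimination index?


p_upper = 79/107 = 0.7383
p_lower = 12/107 = 0.1121
D = 0.7383 - 0.1121 = 0.6262

0.6262


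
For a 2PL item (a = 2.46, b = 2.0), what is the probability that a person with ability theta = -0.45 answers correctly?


a*(theta - b) = 2.46 * (-0.45 - 2.0) = -6.027
exp(--6.027) = 414.4698
P = 1 / (1 + 414.4698)
P = 0.0024

0.0024


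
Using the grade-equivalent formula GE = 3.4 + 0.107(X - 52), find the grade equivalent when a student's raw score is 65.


raw - median = 65 - 52 = 13
slope * diff = 0.107 * 13 = 1.391
GE = 3.4 + 1.391
GE = 4.791

4.791


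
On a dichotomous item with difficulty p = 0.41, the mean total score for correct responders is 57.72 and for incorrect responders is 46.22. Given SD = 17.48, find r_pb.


q = 1 - p = 0.59
rpb = ((M1 - M0) / SD) * sqrt(p * q)
rpb = ((57.72 - 46.22) / 17.48) * sqrt(0.41 * 0.59)
rpb = 0.3236

0.3236


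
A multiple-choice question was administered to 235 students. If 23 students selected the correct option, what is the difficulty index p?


Item difficulty p = number correct / total examinees
p = 23 / 235
p = 0.0979

0.0979


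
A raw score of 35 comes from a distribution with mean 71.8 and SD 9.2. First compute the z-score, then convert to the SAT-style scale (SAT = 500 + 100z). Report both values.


z = (X - mean) / SD = (35 - 71.8) / 9.2
z = -36.8 / 9.2
z = -4.0
SAT-scale = SAT = 500 + 100z
Carry z at full precision (z = -36.8 / 9.2) into the conversion:
SAT-scale = 500 + 100 * (-36.8 / 9.2) = 500 + -3680 / 9.2
SAT-scale = 500 + -400.0
SAT-scale = 100.0

100.0


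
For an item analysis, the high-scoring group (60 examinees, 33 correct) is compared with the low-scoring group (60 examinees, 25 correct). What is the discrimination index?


p_upper = 33/60 = 0.55
p_lower = 25/60 = 0.4167
D = 0.55 - 0.4167 = 0.1333

0.1333


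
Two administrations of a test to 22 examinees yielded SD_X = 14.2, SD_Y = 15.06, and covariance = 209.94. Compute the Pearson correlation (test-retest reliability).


r = cov(X,Y) / (SD_X * SD_Y)
r = 209.94 / (14.2 * 15.06)
r = 209.94 / 213.852
r = 0.9817

0.9817


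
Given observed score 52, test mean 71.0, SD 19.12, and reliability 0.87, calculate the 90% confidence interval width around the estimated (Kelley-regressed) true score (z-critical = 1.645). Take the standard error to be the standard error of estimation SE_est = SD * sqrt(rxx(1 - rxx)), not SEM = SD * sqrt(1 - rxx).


True score estimate = 0.87*52 + 0.13*71.0 = 54.47
SE_est = SD * sqrt(rxx * (1 - rxx)) = 19.12 * sqrt(0.87 * 0.13) = 19.12 * sqrt(0.1131) = 6.430122
CI = T_est +/- z * SE_est, so width = 2 * z * SE_est = 2 * 1.645 * 6.430122
Width = 21.1551

21.1551


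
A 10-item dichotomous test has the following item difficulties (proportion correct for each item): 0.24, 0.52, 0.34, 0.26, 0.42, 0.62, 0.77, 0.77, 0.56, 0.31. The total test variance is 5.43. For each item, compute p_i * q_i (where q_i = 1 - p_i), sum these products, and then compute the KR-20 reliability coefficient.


For each item, compute p_i * q_i:
  Item 1: 0.24 * 0.76 = 0.1824
  Item 2: 0.52 * 0.48 = 0.2496
  Item 3: 0.34 * 0.66 = 0.2244
  Item 4: 0.26 * 0.74 = 0.1924
  Item 5: 0.42 * 0.58 = 0.2436
  Item 6: 0.62 * 0.38 = 0.2356
  Item 7: 0.77 * 0.23 = 0.1771
  Item 8: 0.77 * 0.23 = 0.1771
  Item 9: 0.56 * 0.44 = 0.2464
  Item 10: 0.31 * 0.69 = 0.2139
Sum(p_i * q_i) = 0.1824 + 0.2496 + 0.2244 + 0.1924 + 0.2436 + 0.2356 + 0.1771 + 0.1771 + 0.2464 + 0.2139 = 2.1425
KR-20 = (k/(k-1)) * (1 - Sum(p_i*q_i) / Var_total)
= (10/9) * (1 - 2.1425/5.43)
= 1.1111 * 0.6054
KR-20 = 0.6727

0.6727


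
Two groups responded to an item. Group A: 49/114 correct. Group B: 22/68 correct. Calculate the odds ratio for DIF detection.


Odds_A = 49/65 = 0.7538
Odds_B = 22/46 = 0.4783
OR = Odds_A / Odds_B = 0.7538 / 0.4783
Exactly, OR = (49 * 46) / (65 * 22) = 2254 / 1430
OR = 1.5762

1.5762


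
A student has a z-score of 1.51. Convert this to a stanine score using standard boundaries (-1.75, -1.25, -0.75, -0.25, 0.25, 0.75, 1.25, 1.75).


Stanine boundaries: [-1.75, -1.25, -0.75, -0.25, 0.25, 0.75, 1.25, 1.75]
z = 1.51
Check each boundary:
  z >= -1.75 -> could be stanine 2
  z >= -1.25 -> could be stanine 3
  z >= -0.75 -> could be stanine 4
  z >= -0.25 -> could be stanine 5
  z >= 0.25 -> could be stanine 6
  z >= 0.75 -> could be stanine 7
  z >= 1.25 -> could be stanine 8
  z < 1.75
Highest qualifying boundary gives stanine = 8

8


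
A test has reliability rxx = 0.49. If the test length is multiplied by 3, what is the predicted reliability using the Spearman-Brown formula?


r_new = (n * rxx) / (1 + (n-1) * rxx)
r_new = (3 * 0.49) / (1 + 2 * 0.49)
r_new = 1.47 / 1.98
r_new = 0.7424

0.7424
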